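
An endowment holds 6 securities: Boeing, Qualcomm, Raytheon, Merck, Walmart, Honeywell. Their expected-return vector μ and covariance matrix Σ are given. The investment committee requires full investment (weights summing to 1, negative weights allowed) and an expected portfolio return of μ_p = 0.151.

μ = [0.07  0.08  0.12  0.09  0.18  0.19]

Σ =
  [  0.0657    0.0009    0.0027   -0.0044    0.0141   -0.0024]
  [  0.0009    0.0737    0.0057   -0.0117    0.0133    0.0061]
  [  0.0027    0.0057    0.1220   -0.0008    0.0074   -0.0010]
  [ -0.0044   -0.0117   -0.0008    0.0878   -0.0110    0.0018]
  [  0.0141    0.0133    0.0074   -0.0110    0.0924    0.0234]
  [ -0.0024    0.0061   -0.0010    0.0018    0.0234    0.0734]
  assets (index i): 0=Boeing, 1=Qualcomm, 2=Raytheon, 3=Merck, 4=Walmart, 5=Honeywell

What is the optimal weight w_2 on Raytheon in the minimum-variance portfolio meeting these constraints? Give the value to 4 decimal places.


x=Σ⁻¹μ = [0.9185  0.8130  0.8765  1.2982  1.2338  2.1378]
y=Σ⁻¹𝟙 = [15.0615  13.3010  7.1297  14.3682  4.9156  11.1887]
a=μᵀx=0.979617  b=𝟙ᵀx=7.277762  c=𝟙ᵀy=65.964800  D=ac−b²=11.654385
λ₁=(c·0.151−b)/D = (65.964800·0.151−7.277762)/11.654385 = 0.230207
λ₂=(a−b·0.151)/D = (0.979617−7.277762·0.151)/11.654385 = -0.010239
w* = 0.230207·x + -0.010239·y:
  w_0 = 0.230207·0.9185 + -0.010239·15.0615 = 0.0572  (Boeing)
  w_1 = 0.230207·0.8130 + -0.010239·13.3010 = 0.0510  (Qualcomm)
  w_2 = 0.230207·0.8765 + -0.010239·7.1297 = 0.1288  (Raytheon)
  w_3 = 0.230207·1.2982 + -0.010239·14.3682 = 0.1517  (Merck)
  w_4 = 0.230207·1.2338 + -0.010239·4.9156 = 0.2337  (Walmart)
  w_5 = 0.230207·2.1378 + -0.010239·11.1887 = 0.3776  (Honeywell)
Σw_i=1.0000  μᵀw=0.1510
σ²=wᵀΣw=λ₁·μ_p+λ₂ = 0.230207·0.151 + -0.010239 = 0.024523 ≈ 0.0245

0.1288


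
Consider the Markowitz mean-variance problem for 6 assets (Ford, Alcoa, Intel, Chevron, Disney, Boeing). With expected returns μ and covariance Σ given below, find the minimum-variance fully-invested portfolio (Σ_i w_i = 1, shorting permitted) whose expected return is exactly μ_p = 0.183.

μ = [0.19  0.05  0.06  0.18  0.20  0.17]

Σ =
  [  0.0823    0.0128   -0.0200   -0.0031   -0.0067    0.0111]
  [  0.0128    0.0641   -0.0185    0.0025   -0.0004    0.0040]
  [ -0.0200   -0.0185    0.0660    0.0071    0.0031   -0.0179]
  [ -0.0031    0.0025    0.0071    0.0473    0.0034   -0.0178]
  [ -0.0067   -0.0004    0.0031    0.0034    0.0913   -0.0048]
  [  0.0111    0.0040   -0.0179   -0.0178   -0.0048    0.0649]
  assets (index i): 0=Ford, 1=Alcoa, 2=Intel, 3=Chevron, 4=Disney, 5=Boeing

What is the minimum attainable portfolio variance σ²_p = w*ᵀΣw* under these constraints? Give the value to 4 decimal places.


0.0129

x=Σ⁻¹μ = [2.6003  0.4870  2.3605  5.0678  2.3438  4.3590]
y=Σ⁻¹𝟙 = [14.4918  18.3354  28.8510  26.4453  11.5974  27.8679]
a=μᵀx=2.782032  b=𝟙ᵀx=17.218438  c=𝟙ᵀy=127.588741  D=ac−b²=58.481377
λ₁=(c·0.183−b)/D = (127.588741·0.183−17.218438)/58.481377 = 0.104825
λ₂=(a−b·0.183)/D = (2.782032−17.218438·0.183)/58.481377 = -0.006309
w* = 0.104825·x + -0.006309·y:
  w_0 = 0.104825·2.6003 + -0.006309·14.4918 = 0.1812  (Ford)
  w_1 = 0.104825·0.4870 + -0.006309·18.3354 = -0.0646  (Alcoa)
  w_2 = 0.104825·2.3605 + -0.006309·28.8510 = 0.0654  (Intel)
  w_3 = 0.104825·5.0678 + -0.006309·26.4453 = 0.3644  (Chevron)
  w_4 = 0.104825·2.3438 + -0.006309·11.5974 = 0.1725  (Disney)
  w_5 = 0.104825·4.3590 + -0.006309·27.8679 = 0.2811  (Boeing)
Σw_i=1.0000  μᵀw=0.1830
σ²=wᵀΣw=λ₁·μ_p+λ₂ = 0.104825·0.183 + -0.006309 = 0.012874 ≈ 0.0129


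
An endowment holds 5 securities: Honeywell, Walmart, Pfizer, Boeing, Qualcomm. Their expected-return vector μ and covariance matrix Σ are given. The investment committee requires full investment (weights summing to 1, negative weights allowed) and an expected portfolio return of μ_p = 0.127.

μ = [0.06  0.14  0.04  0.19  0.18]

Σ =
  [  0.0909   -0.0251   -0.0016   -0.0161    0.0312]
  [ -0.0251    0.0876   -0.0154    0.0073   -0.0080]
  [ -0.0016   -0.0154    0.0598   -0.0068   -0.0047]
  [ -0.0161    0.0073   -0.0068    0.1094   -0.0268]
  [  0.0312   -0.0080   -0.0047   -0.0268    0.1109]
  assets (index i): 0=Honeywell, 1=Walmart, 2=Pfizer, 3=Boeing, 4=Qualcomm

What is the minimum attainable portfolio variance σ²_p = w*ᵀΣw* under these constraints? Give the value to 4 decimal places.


g=Σ⁻¹μ = [0.9710  2.1731  1.6926  2.3666  2.1503]
h=Σ⁻¹𝟙 = [15.9125  20.0992  24.7684  14.2491  10.4834]
a=μᵀg=1.266917  b=𝟙ᵀg=9.353707  c=𝟙ᵀh=85.512583  D=ac−b²=20.845539
λ₁=(c·0.127−b)/D = (85.512583·0.127−9.353707)/20.845539 = 0.072264
λ₂=(a−b·0.127)/D = (1.266917−9.353707·0.127)/20.845539 = 0.003790
w* = 0.072264·g + 0.003790·h:
  w_0 = 0.072264·0.9710 + 0.003790·15.9125 = 0.1305  (Honeywell)
  w_1 = 0.072264·2.1731 + 0.003790·20.0992 = 0.2332  (Walmart)
  w_2 = 0.072264·1.6926 + 0.003790·24.7684 = 0.2162  (Pfizer)
  w_3 = 0.072264·2.3666 + 0.003790·14.2491 = 0.2250  (Boeing)
  w_4 = 0.072264·2.1503 + 0.003790·10.4834 = 0.1951  (Qualcomm)
Σw_i=1.0000  μᵀw=0.1270
σ²=wᵀΣw=λ₁·μ_p+λ₂ = 0.072264·0.127 + 0.003790 = 0.012967 ≈ 0.0130

0.0130


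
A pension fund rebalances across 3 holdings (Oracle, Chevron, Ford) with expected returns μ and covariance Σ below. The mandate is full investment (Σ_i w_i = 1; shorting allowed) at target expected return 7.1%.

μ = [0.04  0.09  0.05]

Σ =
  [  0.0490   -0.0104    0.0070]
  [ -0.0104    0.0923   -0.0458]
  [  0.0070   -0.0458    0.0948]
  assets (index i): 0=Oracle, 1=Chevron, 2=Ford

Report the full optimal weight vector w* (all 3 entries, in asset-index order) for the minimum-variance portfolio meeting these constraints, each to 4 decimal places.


0.1039  0.5510  0.3452

x=Σ⁻¹μ = [0.9988  1.7267  1.2879]
y=Σ⁻¹𝟙 = [22.4877  23.3843  20.1855]
a=μᵀx=0.259747  b=𝟙ᵀx=4.013368  c=𝟙ᵀy=66.057486  D=ac−b²=1.051124
λ₁=(c·0.071−b)/D = (66.057486·0.071−4.013368)/1.051124 = 0.643800
λ₂=(a−b·0.071)/D = (0.259747−4.013368·0.071)/1.051124 = -0.023976
w* = 0.643800·x + -0.023976·y:
  w_0 = 0.643800·0.9988 + -0.023976·22.4877 = 0.1039  (Oracle)
  w_1 = 0.643800·1.7267 + -0.023976·23.3843 = 0.5510  (Chevron)
  w_2 = 0.643800·1.2879 + -0.023976·20.1855 = 0.3452  (Ford)
Σw_i=1.0000  μᵀw=0.0710
σ²=wᵀΣw=λ₁·μ_p+λ₂ = 0.643800·0.071 + -0.023976 = 0.021734 ≈ 0.0217


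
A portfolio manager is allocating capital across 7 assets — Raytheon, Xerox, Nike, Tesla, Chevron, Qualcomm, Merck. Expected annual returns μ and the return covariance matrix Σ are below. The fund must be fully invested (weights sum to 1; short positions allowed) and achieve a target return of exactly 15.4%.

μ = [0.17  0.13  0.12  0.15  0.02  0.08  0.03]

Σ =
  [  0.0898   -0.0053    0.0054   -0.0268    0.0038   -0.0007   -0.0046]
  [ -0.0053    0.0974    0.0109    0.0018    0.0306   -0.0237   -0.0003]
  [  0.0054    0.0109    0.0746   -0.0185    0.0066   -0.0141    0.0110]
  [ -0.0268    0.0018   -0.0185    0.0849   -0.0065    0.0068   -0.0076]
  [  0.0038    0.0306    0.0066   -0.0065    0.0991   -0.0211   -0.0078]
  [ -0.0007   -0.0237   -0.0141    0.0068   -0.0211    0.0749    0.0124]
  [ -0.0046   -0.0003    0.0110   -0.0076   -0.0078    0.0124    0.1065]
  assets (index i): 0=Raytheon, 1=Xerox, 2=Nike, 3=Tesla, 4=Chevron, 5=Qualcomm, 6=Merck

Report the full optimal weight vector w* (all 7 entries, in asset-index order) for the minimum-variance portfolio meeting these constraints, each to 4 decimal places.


0.3084  0.1747  0.2153  0.3110  -0.0878  0.1157  -0.0373

u=Σ⁻¹μ = [2.7618  1.5922  2.2061  2.9674  0.0336  1.7214  0.1914]
v=Σ⁻¹𝟙 = [16.9784  10.1584  17.3605  20.7295  11.4098  19.9419  8.3516]
a=μᵀu=1.530442  b=𝟙ᵀu=11.473721  c=𝟙ᵀv=104.930250  D=ac−b²=28.943383
λ₁=(c·0.154−b)/D = (104.930250·0.154−11.473721)/28.943383 = 0.161886
λ₂=(a−b·0.154)/D = (1.530442−11.473721·0.154)/28.943383 = -0.008172
w* = 0.161886·u + -0.008172·v:
  w_0 = 0.161886·2.7618 + -0.008172·16.9784 = 0.3084  (Raytheon)
  w_1 = 0.161886·1.5922 + -0.008172·10.1584 = 0.1747  (Xerox)
  w_2 = 0.161886·2.2061 + -0.008172·17.3605 = 0.2153  (Nike)
  w_3 = 0.161886·2.9674 + -0.008172·20.7295 = 0.3110  (Tesla)
  w_4 = 0.161886·0.0336 + -0.008172·11.4098 = -0.0878  (Chevron)
  w_5 = 0.161886·1.7214 + -0.008172·19.9419 = 0.1157  (Qualcomm)
  w_6 = 0.161886·0.1914 + -0.008172·8.3516 = -0.0373  (Merck)
Σw_i=1.0000  μᵀw=0.1540
σ²=wᵀΣw=λ₁·μ_p+λ₂ = 0.161886·0.154 + -0.008172 = 0.016759 ≈ 0.0168


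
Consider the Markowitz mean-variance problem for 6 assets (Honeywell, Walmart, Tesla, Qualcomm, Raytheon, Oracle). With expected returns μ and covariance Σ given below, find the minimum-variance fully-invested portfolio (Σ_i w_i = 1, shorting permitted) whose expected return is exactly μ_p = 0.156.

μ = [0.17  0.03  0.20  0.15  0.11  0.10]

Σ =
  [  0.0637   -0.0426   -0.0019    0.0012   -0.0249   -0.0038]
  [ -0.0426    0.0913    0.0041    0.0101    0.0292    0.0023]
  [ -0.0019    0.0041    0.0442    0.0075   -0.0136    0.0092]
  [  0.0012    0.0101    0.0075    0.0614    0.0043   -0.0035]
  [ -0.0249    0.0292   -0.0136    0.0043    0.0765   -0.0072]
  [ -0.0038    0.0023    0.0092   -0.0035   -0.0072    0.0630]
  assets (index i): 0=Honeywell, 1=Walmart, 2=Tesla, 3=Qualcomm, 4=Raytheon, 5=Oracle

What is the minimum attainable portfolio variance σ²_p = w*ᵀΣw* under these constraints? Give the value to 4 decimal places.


0.0091

p=Σ⁻¹μ = [5.0551  1.0904  5.2075  1.3625  3.6656  1.5866]
q=Σ⁻¹𝟙 = [39.5964  19.1819  24.9669  8.5904  24.2091  17.1591]
a=μᵀp=2.699834  b=𝟙ᵀp=17.967702  c=𝟙ᵀq=133.703813  D=ac−b²=38.139786
λ₁=(c·0.156−b)/D = (133.703813·0.156−17.967702)/38.139786 = 0.075776
λ₂=(a−b·0.156)/D = (2.699834−17.967702·0.156)/38.139786 = -0.002704
w* = 0.075776·p + -0.002704·q:
  w_0 = 0.075776·5.0551 + -0.002704·39.5964 = 0.2760  (Honeywell)
  w_1 = 0.075776·1.0904 + -0.002704·19.1819 = 0.0308  (Walmart)
  w_2 = 0.075776·5.2075 + -0.002704·24.9669 = 0.3271  (Tesla)
  w_3 = 0.075776·1.3625 + -0.002704·8.5904 = 0.0800  (Qualcomm)
  w_4 = 0.075776·3.6656 + -0.002704·24.2091 = 0.2123  (Raytheon)
  w_5 = 0.075776·1.5866 + -0.002704·17.1591 = 0.0738  (Oracle)
Σw_i=1.0000  μᵀw=0.1560
σ²=wᵀΣw=λ₁·μ_p+λ₂ = 0.075776·0.156 + -0.002704 = 0.009117 ≈ 0.0091


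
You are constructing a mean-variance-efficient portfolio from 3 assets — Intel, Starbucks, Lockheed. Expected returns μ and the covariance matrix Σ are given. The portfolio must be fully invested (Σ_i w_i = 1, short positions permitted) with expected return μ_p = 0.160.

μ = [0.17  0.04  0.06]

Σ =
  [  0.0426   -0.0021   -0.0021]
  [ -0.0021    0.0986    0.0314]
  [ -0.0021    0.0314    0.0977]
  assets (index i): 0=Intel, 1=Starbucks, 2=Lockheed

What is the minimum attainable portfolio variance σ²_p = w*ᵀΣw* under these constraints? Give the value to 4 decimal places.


g=Σ⁻¹μ = [4.0352  0.2990  0.6048]
h=Σ⁻¹𝟙 = [24.2740  8.0580  8.1674]
a=μᵀg=0.734224  b=𝟙ᵀg=4.938947  c=𝟙ᵀh=40.499418  D=ac−b²=5.342449
λ₁=(c·0.160−b)/D = (40.499418·0.160−4.938947)/5.342449 = 0.288437
λ₂=(a−b·0.160)/D = (0.734224−4.938947·0.160)/5.342449 = -0.010483
w* = 0.288437·g + -0.010483·h:
  w_0 = 0.288437·4.0352 + -0.010483·24.2740 = 0.9094  (Intel)
  w_1 = 0.288437·0.2990 + -0.010483·8.0580 = 0.0018  (Starbucks)
  w_2 = 0.288437·0.6048 + -0.010483·8.1674 = 0.0888  (Lockheed)
Σw_i=1.0000  μᵀw=0.1600
σ²=wᵀΣw=λ₁·μ_p+λ₂ = 0.288437·0.160 + -0.010483 = 0.035666 ≈ 0.0357

0.0357


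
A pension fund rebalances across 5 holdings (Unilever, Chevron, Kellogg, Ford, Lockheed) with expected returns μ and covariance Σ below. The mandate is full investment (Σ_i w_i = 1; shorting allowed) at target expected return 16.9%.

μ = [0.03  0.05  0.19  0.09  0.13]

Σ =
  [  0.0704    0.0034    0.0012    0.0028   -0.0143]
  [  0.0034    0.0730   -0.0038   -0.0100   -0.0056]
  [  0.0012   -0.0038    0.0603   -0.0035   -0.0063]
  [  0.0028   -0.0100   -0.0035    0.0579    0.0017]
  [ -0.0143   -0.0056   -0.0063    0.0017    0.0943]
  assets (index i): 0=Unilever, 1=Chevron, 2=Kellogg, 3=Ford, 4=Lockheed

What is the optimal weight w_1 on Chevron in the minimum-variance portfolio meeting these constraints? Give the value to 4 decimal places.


u=Σ⁻¹μ = [0.5847  1.2342  3.5092  1.9003  1.7407]
v=Σ⁻¹𝟙 = [15.2187  17.9843  20.1624  20.4209  14.9591]
a=μᵀu=1.143327  b=𝟙ᵀu=8.969201  c=𝟙ᵀv=88.745413  D=ac−b²=21.018500
λ₁=(c·0.169−b)/D = (88.745413·0.169−8.969201)/21.018500 = 0.286832
λ₂=(a−b·0.169)/D = (1.143327−8.969201·0.169)/21.018500 = -0.017721
w* = 0.286832·u + -0.017721·v:
  w_0 = 0.286832·0.5847 + -0.017721·15.2187 = -0.1020  (Unilever)
  w_1 = 0.286832·1.2342 + -0.017721·17.9843 = 0.0353  (Chevron)
  w_2 = 0.286832·3.5092 + -0.017721·20.1624 = 0.6493  (Kellogg)
  w_3 = 0.286832·1.9003 + -0.017721·20.4209 = 0.1832  (Ford)
  w_4 = 0.286832·1.7407 + -0.017721·14.9591 = 0.2342  (Lockheed)
Σw_i=1.0000  μᵀw=0.1690
σ²=wᵀΣw=λ₁·μ_p+λ₂ = 0.286832·0.169 + -0.017721 = 0.030754 ≈ 0.0308

0.0353


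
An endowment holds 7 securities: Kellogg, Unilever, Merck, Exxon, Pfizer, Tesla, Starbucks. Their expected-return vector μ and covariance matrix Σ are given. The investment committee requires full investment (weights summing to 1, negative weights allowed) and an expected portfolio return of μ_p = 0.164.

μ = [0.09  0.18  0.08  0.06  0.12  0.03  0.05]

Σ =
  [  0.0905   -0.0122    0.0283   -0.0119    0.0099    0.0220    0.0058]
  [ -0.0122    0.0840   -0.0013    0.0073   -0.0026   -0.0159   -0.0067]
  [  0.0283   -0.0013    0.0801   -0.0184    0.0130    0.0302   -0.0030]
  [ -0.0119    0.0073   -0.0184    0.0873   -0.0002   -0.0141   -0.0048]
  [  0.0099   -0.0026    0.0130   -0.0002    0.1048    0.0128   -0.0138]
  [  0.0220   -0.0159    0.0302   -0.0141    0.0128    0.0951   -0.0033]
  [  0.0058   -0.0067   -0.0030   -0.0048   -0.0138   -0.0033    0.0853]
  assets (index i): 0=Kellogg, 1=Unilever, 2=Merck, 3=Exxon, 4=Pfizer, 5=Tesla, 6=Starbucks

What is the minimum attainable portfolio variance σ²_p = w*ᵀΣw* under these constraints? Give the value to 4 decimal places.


g=Σ⁻¹μ = [0.9736  2.3884  0.6316  0.8576  1.1272  0.2981  0.9719]
h=Σ⁻¹𝟙 = [7.9906  15.2528  8.8358  15.6232  8.8976  10.0641  15.3968]
a=μᵀg=0.812314  b=𝟙ᵀg=7.248383  c=𝟙ᵀh=82.060851  D=ac−b²=14.120115
λ₁=(c·0.164−b)/D = (82.060851·0.164−7.248383)/14.120115 = 0.439770
λ₂=(a−b·0.164)/D = (0.812314−7.248383·0.164)/14.120115 = -0.026658
w* = 0.439770·g + -0.026658·h:
  w_0 = 0.439770·0.9736 + -0.026658·7.9906 = 0.2152  (Kellogg)
  w_1 = 0.439770·2.3884 + -0.026658·15.2528 = 0.6437  (Unilever)
  w_2 = 0.439770·0.6316 + -0.026658·8.8358 = 0.0422  (Merck)
  w_3 = 0.439770·0.8576 + -0.026658·15.6232 = -0.0394  (Exxon)
  w_4 = 0.439770·1.1272 + -0.026658·8.8976 = 0.2585  (Pfizer)
  w_5 = 0.439770·0.2981 + -0.026658·10.0641 = -0.1372  (Tesla)
  w_6 = 0.439770·0.9719 + -0.026658·15.3968 = 0.0170  (Starbucks)
Σw_i=1.0000  μᵀw=0.1640
σ²=wᵀΣw=λ₁·μ_p+λ₂ = 0.439770·0.164 + -0.026658 = 0.045464 ≈ 0.0455

0.0455


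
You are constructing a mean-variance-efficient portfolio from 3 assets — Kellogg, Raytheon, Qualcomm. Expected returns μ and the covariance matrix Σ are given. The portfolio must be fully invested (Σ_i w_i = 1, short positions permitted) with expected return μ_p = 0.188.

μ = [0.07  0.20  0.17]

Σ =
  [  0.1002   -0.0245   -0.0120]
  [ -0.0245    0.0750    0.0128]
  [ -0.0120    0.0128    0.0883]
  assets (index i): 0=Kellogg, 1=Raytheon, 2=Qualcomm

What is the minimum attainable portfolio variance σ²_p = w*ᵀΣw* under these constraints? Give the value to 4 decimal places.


g=Σ⁻¹μ = [1.6141  2.8997  1.7243]
h=Σ⁻¹𝟙 = [15.3242  16.4582  11.0218]
a=μᵀg=0.986047  b=𝟙ᵀg=6.238042  c=𝟙ᵀh=42.804228  D=ac−b²=3.293805
λ₁=(c·0.188−b)/D = (42.804228·0.188−6.238042)/3.293805 = 0.549259
λ₂=(a−b·0.188)/D = (0.986047−6.238042·0.188)/3.293805 = -0.056684
w* = 0.549259·g + -0.056684·h:
  w_0 = 0.549259·1.6141 + -0.056684·15.3242 = 0.0179  (Kellogg)
  w_1 = 0.549259·2.8997 + -0.056684·16.4582 = 0.6598  (Raytheon)
  w_2 = 0.549259·1.7243 + -0.056684·11.0218 = 0.3223  (Qualcomm)
Σw_i=1.0000  μᵀw=0.1880
σ²=wᵀΣw=λ₁·μ_p+λ₂ = 0.549259·0.188 + -0.056684 = 0.046577 ≈ 0.0466

0.0466


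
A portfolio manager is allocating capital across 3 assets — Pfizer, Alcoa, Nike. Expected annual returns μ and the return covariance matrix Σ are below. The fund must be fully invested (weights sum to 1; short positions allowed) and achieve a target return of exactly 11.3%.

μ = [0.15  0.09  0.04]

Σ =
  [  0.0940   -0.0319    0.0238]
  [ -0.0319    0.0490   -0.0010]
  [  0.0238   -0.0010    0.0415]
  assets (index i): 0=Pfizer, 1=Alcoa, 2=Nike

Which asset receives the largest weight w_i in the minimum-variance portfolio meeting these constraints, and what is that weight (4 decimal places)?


x=Σ⁻¹μ = [3.0713  3.8218  -0.7055]
y=Σ⁻¹𝟙 = [17.9322  32.3802  14.5926]
a=μᵀx=0.776450  b=𝟙ᵀx=6.187744  c=𝟙ᵀy=64.904972  D=ac−b²=12.107313
λ₁=(c·0.113−b)/D = (64.904972·0.113−6.187744)/12.107313 = 0.094696
λ₂=(a−b·0.113)/D = (0.776450−6.187744·0.113)/12.107313 = 0.006379
w* = 0.094696·x + 0.006379·y:
  w_0 = 0.094696·3.0713 + 0.006379·17.9322 = 0.4052  (Pfizer)
  w_1 = 0.094696·3.8218 + 0.006379·32.3802 = 0.5685  (Alcoa)
  w_2 = 0.094696·-0.7055 + 0.006379·14.5926 = 0.0263  (Nike)
Σw_i=1.0000  μᵀw=0.1130
σ²=wᵀΣw=λ₁·μ_p+λ₂ = 0.094696·0.113 + 0.006379 = 0.017080 ≈ 0.0171

Alcoa (0.5685)


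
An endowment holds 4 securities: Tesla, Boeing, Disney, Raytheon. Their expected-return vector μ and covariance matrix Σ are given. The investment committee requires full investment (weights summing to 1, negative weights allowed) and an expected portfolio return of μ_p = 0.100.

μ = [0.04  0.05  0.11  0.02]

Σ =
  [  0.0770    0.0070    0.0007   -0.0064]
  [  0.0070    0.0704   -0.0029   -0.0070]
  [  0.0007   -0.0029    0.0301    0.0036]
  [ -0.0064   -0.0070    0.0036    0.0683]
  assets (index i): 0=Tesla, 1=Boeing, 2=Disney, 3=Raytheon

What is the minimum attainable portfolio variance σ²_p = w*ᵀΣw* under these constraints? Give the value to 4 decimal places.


0.0218

g=Σ⁻¹μ = [0.4279  0.8423  3.6989  0.2243]
h=Σ⁻¹𝟙 = [12.5560  15.8618  32.5779  15.7264]
a=μᵀg=0.470595  b=𝟙ᵀg=5.193425  c=𝟙ᵀh=76.722032  D=ac−b²=9.133347
λ₁=(c·0.100−b)/D = (76.722032·0.100−5.193425)/9.133347 = 0.271399
λ₂=(a−b·0.100)/D = (0.470595−5.193425·0.100)/9.133347 = -0.005337
w* = 0.271399·g + -0.005337·h:
  w_0 = 0.271399·0.4279 + -0.005337·12.5560 = 0.0491  (Tesla)
  w_1 = 0.271399·0.8423 + -0.005337·15.8618 = 0.1440  (Boeing)
  w_2 = 0.271399·3.6989 + -0.005337·32.5779 = 0.8300  (Disney)
  w_3 = 0.271399·0.2243 + -0.005337·15.7264 = -0.0231  (Raytheon)
Σw_i=1.0000  μᵀw=0.1000
σ²=wᵀΣw=λ₁·μ_p+λ₂ = 0.271399·0.100 + -0.005337 = 0.021803 ≈ 0.0218


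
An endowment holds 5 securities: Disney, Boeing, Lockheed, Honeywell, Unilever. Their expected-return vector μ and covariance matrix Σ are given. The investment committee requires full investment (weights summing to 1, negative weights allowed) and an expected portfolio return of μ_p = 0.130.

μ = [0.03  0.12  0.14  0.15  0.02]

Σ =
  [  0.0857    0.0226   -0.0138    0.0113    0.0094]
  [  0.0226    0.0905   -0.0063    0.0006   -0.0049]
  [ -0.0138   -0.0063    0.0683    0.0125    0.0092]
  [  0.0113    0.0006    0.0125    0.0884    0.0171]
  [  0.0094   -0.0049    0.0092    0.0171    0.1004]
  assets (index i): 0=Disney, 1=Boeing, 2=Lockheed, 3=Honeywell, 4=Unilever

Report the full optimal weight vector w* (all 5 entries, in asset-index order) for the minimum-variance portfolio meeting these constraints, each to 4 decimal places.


u=Σ⁻¹μ = [0.1244  1.4134  1.9668  1.4254  -0.1665]
v=Σ⁻¹𝟙 = [9.9032  9.9884  15.4410  6.4394  7.0088]
a=μᵀu=0.659175  b=𝟙ᵀu=4.763510  c=𝟙ᵀv=48.780627  D=ac−b²=9.463931
λ₁=(c·0.130−b)/D = (48.780627·0.130−4.763510)/9.463931 = 0.166735
λ₂=(a−b·0.130)/D = (0.659175−4.763510·0.130)/9.463931 = 0.004218
w* = 0.166735·u + 0.004218·v:
  w_0 = 0.166735·0.1244 + 0.004218·9.9032 = 0.0625  (Disney)
  w_1 = 0.166735·1.4134 + 0.004218·9.9884 = 0.2778  (Boeing)
  w_2 = 0.166735·1.9668 + 0.004218·15.4410 = 0.3931  (Lockheed)
  w_3 = 0.166735·1.4254 + 0.004218·6.4394 = 0.2648  (Honeywell)
  w_4 = 0.166735·-0.1665 + 0.004218·7.0088 = 0.0018  (Unilever)
Σw_i=1.0000  μᵀw=0.1300
σ²=wᵀΣw=λ₁·μ_p+λ₂ = 0.166735·0.130 + 0.004218 = 0.025894 ≈ 0.0259

0.0625  0.2778  0.3931  0.2648  0.0018


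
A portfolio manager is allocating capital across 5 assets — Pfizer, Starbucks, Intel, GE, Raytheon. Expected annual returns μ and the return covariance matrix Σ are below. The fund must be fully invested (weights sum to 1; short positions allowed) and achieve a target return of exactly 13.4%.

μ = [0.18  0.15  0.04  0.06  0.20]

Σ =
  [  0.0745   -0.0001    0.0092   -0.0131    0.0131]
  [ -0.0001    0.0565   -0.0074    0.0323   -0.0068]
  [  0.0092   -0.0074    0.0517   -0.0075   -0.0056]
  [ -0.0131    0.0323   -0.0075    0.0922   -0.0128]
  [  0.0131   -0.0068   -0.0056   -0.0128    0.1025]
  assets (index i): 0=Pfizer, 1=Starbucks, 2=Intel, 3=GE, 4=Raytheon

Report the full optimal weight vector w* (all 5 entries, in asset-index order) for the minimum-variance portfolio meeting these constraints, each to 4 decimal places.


0.1947  0.2913  0.2214  0.0865  0.2060

u=Σ⁻¹μ = [1.9879  2.8736  1.0882  0.2904  1.9835]
v=Σ⁻¹𝟙 = [10.3128  16.3582  22.6140  10.0886  12.0186]
a=μᵀu=1.246516  b=𝟙ᵀu=8.223641  c=𝟙ᵀv=71.392244  D=ac−b²=21.363341
λ₁=(c·0.134−b)/D = (71.392244·0.134−8.223641)/21.363341 = 0.062861
λ₂=(a−b·0.134)/D = (1.246516−8.223641·0.134)/21.363341 = 0.006766
w* = 0.062861·u + 0.006766·v:
  w_0 = 0.062861·1.9879 + 0.006766·10.3128 = 0.1947  (Pfizer)
  w_1 = 0.062861·2.8736 + 0.006766·16.3582 = 0.2913  (Starbucks)
  w_2 = 0.062861·1.0882 + 0.006766·22.6140 = 0.2214  (Intel)
  w_3 = 0.062861·0.2904 + 0.006766·10.0886 = 0.0865  (GE)
  w_4 = 0.062861·1.9835 + 0.006766·12.0186 = 0.2060  (Raytheon)
Σw_i=1.0000  μᵀw=0.1340
σ²=wᵀΣw=λ₁·μ_p+λ₂ = 0.062861·0.134 + 0.006766 = 0.015190 ≈ 0.0152


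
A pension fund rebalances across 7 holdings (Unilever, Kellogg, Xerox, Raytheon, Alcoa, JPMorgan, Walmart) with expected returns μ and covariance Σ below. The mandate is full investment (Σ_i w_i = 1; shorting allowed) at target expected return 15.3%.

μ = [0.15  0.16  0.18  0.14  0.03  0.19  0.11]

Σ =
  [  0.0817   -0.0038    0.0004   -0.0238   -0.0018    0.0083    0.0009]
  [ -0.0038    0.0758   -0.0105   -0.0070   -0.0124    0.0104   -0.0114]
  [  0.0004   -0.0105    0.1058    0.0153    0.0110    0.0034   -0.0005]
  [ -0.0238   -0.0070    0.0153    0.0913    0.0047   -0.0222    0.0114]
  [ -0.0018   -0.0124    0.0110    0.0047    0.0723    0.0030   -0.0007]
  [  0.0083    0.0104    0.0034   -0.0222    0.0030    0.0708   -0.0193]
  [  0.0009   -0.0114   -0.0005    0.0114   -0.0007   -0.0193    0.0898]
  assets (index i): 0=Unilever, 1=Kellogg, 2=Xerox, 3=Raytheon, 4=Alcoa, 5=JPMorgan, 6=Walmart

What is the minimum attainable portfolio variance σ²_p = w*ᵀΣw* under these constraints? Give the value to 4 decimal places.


g=Σ⁻¹μ = [2.3747  2.5744  1.4250  2.6524  0.4082  3.2938  1.9103]
h=Σ⁻¹𝟙 = [16.4378  18.7565  6.7132  17.2879  14.7100  18.0581  15.1907]
a=μᵀg=2.244131  b=𝟙ᵀg=14.638684  c=𝟙ᵀh=107.153995  D=ac−b²=26.176549
λ₁=(c·0.153−b)/D = (107.153995·0.153−14.638684)/26.176549 = 0.067078
λ₂=(a−b·0.153)/D = (2.244131−14.638684·0.153)/26.176549 = 0.000169
w* = 0.067078·g + 0.000169·h:
  w_0 = 0.067078·2.3747 + 0.000169·16.4378 = 0.1621  (Unilever)
  w_1 = 0.067078·2.5744 + 0.000169·18.7565 = 0.1758  (Kellogg)
  w_2 = 0.067078·1.4250 + 0.000169·6.7132 = 0.0967  (Xerox)
  w_3 = 0.067078·2.6524 + 0.000169·17.2879 = 0.1808  (Raytheon)
  w_4 = 0.067078·0.4082 + 0.000169·14.7100 = 0.0299  (Alcoa)
  w_5 = 0.067078·3.2938 + 0.000169·18.0581 = 0.2240  (JPMorgan)
  w_6 = 0.067078·1.9103 + 0.000169·15.1907 = 0.1307  (Walmart)
Σw_i=1.0000  μᵀw=0.1530
σ²=wᵀΣw=λ₁·μ_p+λ₂ = 0.067078·0.153 + 0.000169 = 0.010432 ≈ 0.0104

0.0104


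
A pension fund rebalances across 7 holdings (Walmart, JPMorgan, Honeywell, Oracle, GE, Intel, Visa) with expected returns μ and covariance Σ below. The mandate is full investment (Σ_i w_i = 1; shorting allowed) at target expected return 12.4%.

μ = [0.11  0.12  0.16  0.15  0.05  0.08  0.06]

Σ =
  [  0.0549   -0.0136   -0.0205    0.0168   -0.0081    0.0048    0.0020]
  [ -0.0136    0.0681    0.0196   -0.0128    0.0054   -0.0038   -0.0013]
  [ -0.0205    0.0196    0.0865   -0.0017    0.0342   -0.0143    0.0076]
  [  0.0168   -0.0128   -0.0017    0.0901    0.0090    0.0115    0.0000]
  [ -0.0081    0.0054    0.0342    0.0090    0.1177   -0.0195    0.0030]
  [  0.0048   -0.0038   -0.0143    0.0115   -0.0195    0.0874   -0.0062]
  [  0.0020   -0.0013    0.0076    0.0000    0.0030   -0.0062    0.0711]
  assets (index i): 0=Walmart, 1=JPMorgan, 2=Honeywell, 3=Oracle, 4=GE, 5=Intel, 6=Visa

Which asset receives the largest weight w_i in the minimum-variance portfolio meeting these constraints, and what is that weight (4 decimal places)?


x=Σ⁻¹μ = [2.7957  2.0087  2.2278  1.3408  -0.0644  1.0696  0.6598]
y=Σ⁻¹𝟙 = [24.2917  17.9207  11.6424  6.7292  7.5143  14.5343  13.4149]
a=μᵀx=1.228087  b=𝟙ᵀx=10.038102  c=𝟙ᵀy=96.047598  D=ac−b²=17.191284
λ₁=(c·0.124−b)/D = (96.047598·0.124−10.038102)/17.191284 = 0.108881
λ₂=(a−b·0.124)/D = (1.228087−10.038102·0.124)/17.191284 = -0.000968
w* = 0.108881·x + -0.000968·y:
  w_0 = 0.108881·2.7957 + -0.000968·24.2917 = 0.2809  (Walmart)
  w_1 = 0.108881·2.0087 + -0.000968·17.9207 = 0.2014  (JPMorgan)
  w_2 = 0.108881·2.2278 + -0.000968·11.6424 = 0.2313  (Honeywell)
  w_3 = 0.108881·1.3408 + -0.000968·6.7292 = 0.1395  (Oracle)
  w_4 = 0.108881·-0.0644 + -0.000968·7.5143 = -0.0143  (GE)
  w_5 = 0.108881·1.0696 + -0.000968·14.5343 = 0.1024  (Intel)
  w_6 = 0.108881·0.6598 + -0.000968·13.4149 = 0.0589  (Visa)
Σw_i=1.0000  μᵀw=0.1240
σ²=wᵀΣw=λ₁·μ_p+λ₂ = 0.108881·0.124 + -0.000968 = 0.012533 ≈ 0.0125

Walmart (0.2809)


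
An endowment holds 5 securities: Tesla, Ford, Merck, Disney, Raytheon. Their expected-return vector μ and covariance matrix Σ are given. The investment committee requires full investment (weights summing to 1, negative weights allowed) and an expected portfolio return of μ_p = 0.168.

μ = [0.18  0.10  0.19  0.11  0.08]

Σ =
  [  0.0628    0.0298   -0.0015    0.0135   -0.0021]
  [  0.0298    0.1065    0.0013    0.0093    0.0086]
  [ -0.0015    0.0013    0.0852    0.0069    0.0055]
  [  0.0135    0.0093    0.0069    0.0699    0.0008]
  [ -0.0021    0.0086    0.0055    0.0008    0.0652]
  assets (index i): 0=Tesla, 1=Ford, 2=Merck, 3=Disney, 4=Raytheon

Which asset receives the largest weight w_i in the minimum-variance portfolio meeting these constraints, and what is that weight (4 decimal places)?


x=Σ⁻¹μ = [2.7953  -0.0317  2.1409  0.8138  1.1306]
y=Σ⁻¹𝟙 = [12.7126  3.6648  10.1572  10.1972  14.2815]
a=μᵀx=1.086709  b=𝟙ᵀx=6.848846  c=𝟙ᵀy=51.013444  D=ac−b²=8.530096
λ₁=(c·0.168−b)/D = (51.013444·0.168−6.848846)/8.530096 = 0.201805
λ₂=(a−b·0.168)/D = (1.086709−6.848846·0.168)/8.530096 = -0.007491
w* = 0.201805·x + -0.007491·y:
  w_0 = 0.201805·2.7953 + -0.007491·12.7126 = 0.4689  (Tesla)
  w_1 = 0.201805·-0.0317 + -0.007491·3.6648 = -0.0338  (Ford)
  w_2 = 0.201805·2.1409 + -0.007491·10.1572 = 0.3559  (Merck)
  w_3 = 0.201805·0.8138 + -0.007491·10.1972 = 0.0878  (Disney)
  w_4 = 0.201805·1.1306 + -0.007491·14.2815 = 0.1212  (Raytheon)
Σw_i=1.0000  μᵀw=0.1680
σ²=wᵀΣw=λ₁·μ_p+λ₂ = 0.201805·0.168 + -0.007491 = 0.026412 ≈ 0.0264

Tesla (0.4689)


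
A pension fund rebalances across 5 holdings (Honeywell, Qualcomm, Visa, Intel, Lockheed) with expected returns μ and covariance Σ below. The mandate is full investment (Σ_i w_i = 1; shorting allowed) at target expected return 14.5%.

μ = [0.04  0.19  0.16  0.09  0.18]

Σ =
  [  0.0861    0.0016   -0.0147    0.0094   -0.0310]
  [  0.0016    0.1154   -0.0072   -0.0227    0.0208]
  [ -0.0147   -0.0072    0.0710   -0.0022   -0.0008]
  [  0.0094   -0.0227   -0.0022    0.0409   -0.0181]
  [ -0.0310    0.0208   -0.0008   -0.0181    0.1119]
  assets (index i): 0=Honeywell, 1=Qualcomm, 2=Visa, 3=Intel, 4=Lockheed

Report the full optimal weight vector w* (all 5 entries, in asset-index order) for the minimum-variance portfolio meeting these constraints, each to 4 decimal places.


u=Σ⁻¹μ = [1.2599  2.2521  2.9019  4.3162  2.2579]
v=Σ⁻¹𝟙 = [16.9844  13.8690  20.3458  36.9433  17.1849]
a=μᵀu=1.737478  b=𝟙ᵀu=12.987989  c=𝟙ᵀv=105.327380  D=ac−b²=14.316181
λ₁=(c·0.145−b)/D = (105.327380·0.145−12.987989)/14.316181 = 0.159573
λ₂=(a−b·0.145)/D = (1.737478−12.987989·0.145)/14.316181 = -0.010183
w* = 0.159573·u + -0.010183·v:
  w_0 = 0.159573·1.2599 + -0.010183·16.9844 = 0.0281  (Honeywell)
  w_1 = 0.159573·2.2521 + -0.010183·13.8690 = 0.2181  (Qualcomm)
  w_2 = 0.159573·2.9019 + -0.010183·20.3458 = 0.2559  (Visa)
  w_3 = 0.159573·4.3162 + -0.010183·36.9433 = 0.3126  (Intel)
  w_4 = 0.159573·2.2579 + -0.010183·17.1849 = 0.1853  (Lockheed)
Σw_i=1.0000  μᵀw=0.1450
σ²=wᵀΣw=λ₁·μ_p+λ₂ = 0.159573·0.145 + -0.010183 = 0.012955 ≈ 0.0130

0.0281  0.2181  0.2559  0.3126  0.1853


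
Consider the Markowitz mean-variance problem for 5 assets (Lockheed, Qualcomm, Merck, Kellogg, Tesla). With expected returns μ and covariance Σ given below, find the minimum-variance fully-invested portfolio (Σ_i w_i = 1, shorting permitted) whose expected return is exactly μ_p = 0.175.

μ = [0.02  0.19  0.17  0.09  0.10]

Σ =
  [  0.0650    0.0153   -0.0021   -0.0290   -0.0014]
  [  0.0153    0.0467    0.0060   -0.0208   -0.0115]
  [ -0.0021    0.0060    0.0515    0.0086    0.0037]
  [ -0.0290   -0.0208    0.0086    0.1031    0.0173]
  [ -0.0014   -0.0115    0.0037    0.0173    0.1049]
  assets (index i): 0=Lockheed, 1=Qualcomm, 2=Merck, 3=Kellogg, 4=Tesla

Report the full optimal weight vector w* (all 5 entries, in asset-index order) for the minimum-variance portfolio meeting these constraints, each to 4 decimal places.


g=Σ⁻¹μ = [-0.0654  4.6851  2.4355  1.4039  1.1486]
h=Σ⁻¹𝟙 = [18.0123  23.4394  13.9624  16.8066  9.0787]
a=μᵀg=1.544118  b=𝟙ᵀg=9.607794  c=𝟙ᵀh=81.299327  D=ac−b²=33.226018
λ₁=(c·0.175−b)/D = (81.299327·0.175−9.607794)/33.226018 = 0.139035
λ₂=(a−b·0.175)/D = (1.544118−9.607794·0.175)/33.226018 = -0.004131
w* = 0.139035·g + -0.004131·h:
  w_0 = 0.139035·-0.0654 + -0.004131·18.0123 = -0.0835  (Lockheed)
  w_1 = 0.139035·4.6851 + -0.004131·23.4394 = 0.5546  (Qualcomm)
  w_2 = 0.139035·2.4355 + -0.004131·13.9624 = 0.2809  (Merck)
  w_3 = 0.139035·1.4039 + -0.004131·16.8066 = 0.1258  (Kellogg)
  w_4 = 0.139035·1.1486 + -0.004131·9.0787 = 0.1222  (Tesla)
Σw_i=1.0000  μᵀw=0.1750
σ²=wᵀΣw=λ₁·μ_p+λ₂ = 0.139035·0.175 + -0.004131 = 0.020200 ≈ 0.0202

-0.0835  0.5546  0.2809  0.1258  0.1222


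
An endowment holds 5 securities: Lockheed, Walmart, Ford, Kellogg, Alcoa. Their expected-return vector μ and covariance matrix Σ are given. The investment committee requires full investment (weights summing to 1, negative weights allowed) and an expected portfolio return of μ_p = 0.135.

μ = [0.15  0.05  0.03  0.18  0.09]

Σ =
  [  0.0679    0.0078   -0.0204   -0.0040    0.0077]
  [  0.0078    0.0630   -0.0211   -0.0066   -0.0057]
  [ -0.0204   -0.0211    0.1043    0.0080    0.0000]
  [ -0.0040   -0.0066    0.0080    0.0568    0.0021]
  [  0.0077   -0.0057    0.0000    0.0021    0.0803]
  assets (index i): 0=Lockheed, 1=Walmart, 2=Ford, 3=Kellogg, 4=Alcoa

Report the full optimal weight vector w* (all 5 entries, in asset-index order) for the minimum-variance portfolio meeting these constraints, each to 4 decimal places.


0.2903  0.1236  0.0749  0.4113  0.0999

g=Σ⁻¹μ = [2.3916  1.1743  0.7370  3.3373  0.8875]
h=Σ⁻¹𝟙 = [16.7068  22.1689  15.9077  18.6763  11.9365]
a=μᵀg=1.120154  b=𝟙ᵀg=8.527718  c=𝟙ᵀh=85.396215  D=ac−b²=22.934916
λ₁=(c·0.135−b)/D = (85.396215·0.135−8.527718)/22.934916 = 0.130839
λ₂=(a−b·0.135)/D = (1.120154−8.527718·0.135)/22.934916 = -0.001355
w* = 0.130839·g + -0.001355·h:
  w_0 = 0.130839·2.3916 + -0.001355·16.7068 = 0.2903  (Lockheed)
  w_1 = 0.130839·1.1743 + -0.001355·22.1689 = 0.1236  (Walmart)
  w_2 = 0.130839·0.7370 + -0.001355·15.9077 = 0.0749  (Ford)
  w_3 = 0.130839·3.3373 + -0.001355·18.6763 = 0.4113  (Kellogg)
  w_4 = 0.130839·0.8875 + -0.001355·11.9365 = 0.0999  (Alcoa)
Σw_i=1.0000  μᵀw=0.1350
σ²=wᵀΣw=λ₁·μ_p+λ₂ = 0.130839·0.135 + -0.001355 = 0.016308 ≈ 0.0163


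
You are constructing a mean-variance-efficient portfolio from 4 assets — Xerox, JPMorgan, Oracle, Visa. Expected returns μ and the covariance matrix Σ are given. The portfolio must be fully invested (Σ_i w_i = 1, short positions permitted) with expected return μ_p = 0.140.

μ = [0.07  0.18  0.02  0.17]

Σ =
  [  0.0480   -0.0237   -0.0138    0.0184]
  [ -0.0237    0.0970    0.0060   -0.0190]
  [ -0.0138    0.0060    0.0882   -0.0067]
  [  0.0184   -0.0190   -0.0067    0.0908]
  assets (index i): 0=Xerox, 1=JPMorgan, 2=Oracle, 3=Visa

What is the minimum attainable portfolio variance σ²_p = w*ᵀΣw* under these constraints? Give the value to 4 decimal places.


0.0196

x=Σ⁻¹μ = [2.1907  2.7583  0.5372  2.0451]
y=Σ⁻¹𝟙 = [30.8361  18.8066  15.6317  9.8532]
a=μᵀx=1.008260  b=𝟙ᵀx=7.531392  c=𝟙ᵀy=75.127607  D=ac−b²=19.026312
λ₁=(c·0.140−b)/D = (75.127607·0.140−7.531392)/19.026312 = 0.156965
λ₂=(a−b·0.140)/D = (1.008260−7.531392·0.140)/19.026312 = -0.002425
w* = 0.156965·x + -0.002425·y:
  w_0 = 0.156965·2.1907 + -0.002425·30.8361 = 0.2691  (Xerox)
  w_1 = 0.156965·2.7583 + -0.002425·18.8066 = 0.3874  (JPMorgan)
  w_2 = 0.156965·0.5372 + -0.002425·15.6317 = 0.0464  (Oracle)
  w_3 = 0.156965·2.0451 + -0.002425·9.8532 = 0.2971  (Visa)
Σw_i=1.0000  μᵀw=0.1400
σ²=wᵀΣw=λ₁·μ_p+λ₂ = 0.156965·0.140 + -0.002425 = 0.019550 ≈ 0.0196


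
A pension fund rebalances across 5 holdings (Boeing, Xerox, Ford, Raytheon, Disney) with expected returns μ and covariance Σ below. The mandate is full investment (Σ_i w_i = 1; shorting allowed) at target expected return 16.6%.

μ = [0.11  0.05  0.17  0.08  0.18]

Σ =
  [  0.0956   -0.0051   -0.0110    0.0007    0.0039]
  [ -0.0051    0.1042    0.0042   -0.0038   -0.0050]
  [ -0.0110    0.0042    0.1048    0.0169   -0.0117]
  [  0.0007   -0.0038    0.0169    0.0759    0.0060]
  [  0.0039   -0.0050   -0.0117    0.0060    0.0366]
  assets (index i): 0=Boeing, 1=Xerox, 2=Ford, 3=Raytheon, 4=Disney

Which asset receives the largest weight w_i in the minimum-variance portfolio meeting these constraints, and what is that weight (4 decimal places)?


Disney (0.6103)

x=Σ⁻¹μ = [1.2273  0.7195  2.3298  0.1164  5.6112]
y=Σ⁻¹𝟙 = [11.1844  11.4109  12.2563  8.5262  30.2097]
a=μᵀx=1.586381  b=𝟙ᵀx=10.004257  c=𝟙ᵀy=73.587586  D=ac−b²=16.652777
λ₁=(c·0.166−b)/D = (73.587586·0.166−10.004257)/16.652777 = 0.132788
λ₂=(a−b·0.166)/D = (1.586381−10.004257·0.166)/16.652777 = -0.004463
w* = 0.132788·x + -0.004463·y:
  w_0 = 0.132788·1.2273 + -0.004463·11.1844 = 0.1131  (Boeing)
  w_1 = 0.132788·0.7195 + -0.004463·11.4109 = 0.0446  (Xerox)
  w_2 = 0.132788·2.3298 + -0.004463·12.2563 = 0.2547  (Ford)
  w_3 = 0.132788·0.1164 + -0.004463·8.5262 = -0.0226  (Raytheon)
  w_4 = 0.132788·5.6112 + -0.004463·30.2097 = 0.6103  (Disney)
Σw_i=1.0000  μᵀw=0.1660
σ²=wᵀΣw=λ₁·μ_p+λ₂ = 0.132788·0.166 + -0.004463 = 0.017579 ≈ 0.0176


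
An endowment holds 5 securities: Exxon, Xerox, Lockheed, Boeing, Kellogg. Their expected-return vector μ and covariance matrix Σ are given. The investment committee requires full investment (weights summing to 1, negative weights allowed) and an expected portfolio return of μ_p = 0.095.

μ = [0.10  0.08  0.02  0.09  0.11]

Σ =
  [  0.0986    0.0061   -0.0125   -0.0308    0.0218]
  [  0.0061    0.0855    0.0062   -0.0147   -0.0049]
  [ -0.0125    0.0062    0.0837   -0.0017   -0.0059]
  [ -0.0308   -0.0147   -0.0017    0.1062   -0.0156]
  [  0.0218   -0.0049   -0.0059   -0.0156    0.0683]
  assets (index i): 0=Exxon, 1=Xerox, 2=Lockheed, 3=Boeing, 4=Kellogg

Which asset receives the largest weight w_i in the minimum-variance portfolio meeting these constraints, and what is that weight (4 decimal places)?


g=Σ⁻¹μ = [1.1136  1.1973  0.4722  1.6004  1.7473]
h=Σ⁻¹𝟙 = [12.9571  13.7452  14.4093  17.7745  16.7963]
a=μᵀg=0.552824  b=𝟙ᵀg=6.130794  c=𝟙ᵀh=75.682223  D=ac−b²=4.252337
λ₁=(c·0.095−b)/D = (75.682223·0.095−6.130794)/4.252337 = 0.249044
λ₂=(a−b·0.095)/D = (0.552824−6.130794·0.095)/4.252337 = -0.006961
w* = 0.249044·g + -0.006961·h:
  w_0 = 0.249044·1.1136 + -0.006961·12.9571 = 0.1871  (Exxon)
  w_1 = 0.249044·1.1973 + -0.006961·13.7452 = 0.2025  (Xerox)
  w_2 = 0.249044·0.4722 + -0.006961·14.4093 = 0.0173  (Lockheed)
  w_3 = 0.249044·1.6004 + -0.006961·17.7745 = 0.2748  (Boeing)
  w_4 = 0.249044·1.7473 + -0.006961·16.7963 = 0.3182  (Kellogg)
Σw_i=1.0000  μᵀw=0.0950
σ²=wᵀΣw=λ₁·μ_p+λ₂ = 0.249044·0.095 + -0.006961 = 0.016698 ≈ 0.0167

Kellogg (0.3182)


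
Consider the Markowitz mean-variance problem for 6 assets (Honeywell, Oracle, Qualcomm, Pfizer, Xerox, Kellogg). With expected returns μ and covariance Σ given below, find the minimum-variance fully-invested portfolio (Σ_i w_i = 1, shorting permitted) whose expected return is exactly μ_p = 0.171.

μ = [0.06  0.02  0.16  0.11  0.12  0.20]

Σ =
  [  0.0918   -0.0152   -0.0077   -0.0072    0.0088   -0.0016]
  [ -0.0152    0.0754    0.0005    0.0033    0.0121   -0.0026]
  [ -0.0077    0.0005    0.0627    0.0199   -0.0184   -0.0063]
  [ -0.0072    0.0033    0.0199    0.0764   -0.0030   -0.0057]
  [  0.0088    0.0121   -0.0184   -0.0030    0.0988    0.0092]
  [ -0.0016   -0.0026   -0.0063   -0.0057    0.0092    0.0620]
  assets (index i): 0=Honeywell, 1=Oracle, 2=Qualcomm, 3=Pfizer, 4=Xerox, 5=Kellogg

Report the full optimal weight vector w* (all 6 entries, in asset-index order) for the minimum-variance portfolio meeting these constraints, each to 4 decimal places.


p=Σ⁻¹μ = [0.9708  0.2942  3.0959  1.0250  1.3769  3.4677]
q=Σ⁻¹𝟙 = [15.2484  14.9393  18.8256  10.7274  9.0232  18.7092]
a=μᵀp=1.530985  b=𝟙ᵀp=10.230432  c=𝟙ᵀq=87.473162  D=ac−b²=29.258337
λ₁=(c·0.171−b)/D = (87.473162·0.171−10.230432)/29.258337 = 0.161577
λ₂=(a−b·0.171)/D = (1.530985−10.230432·0.171)/29.258337 = -0.007465
w* = 0.161577·p + -0.007465·q:
  w_0 = 0.161577·0.9708 + -0.007465·15.2484 = 0.0430  (Honeywell)
  w_1 = 0.161577·0.2942 + -0.007465·14.9393 = -0.0640  (Oracle)
  w_2 = 0.161577·3.0959 + -0.007465·18.8256 = 0.3597  (Qualcomm)
  w_3 = 0.161577·1.0250 + -0.007465·10.7274 = 0.0855  (Pfizer)
  w_4 = 0.161577·1.3769 + -0.007465·9.0232 = 0.1551  (Xerox)
  w_5 = 0.161577·3.4677 + -0.007465·18.7092 = 0.4206  (Kellogg)
Σw_i=1.0000  μᵀw=0.1710
σ²=wᵀΣw=λ₁·μ_p+λ₂ = 0.161577·0.171 + -0.007465 = 0.020164 ≈ 0.0202

0.0430  -0.0640  0.3597  0.0855  0.1551  0.4206


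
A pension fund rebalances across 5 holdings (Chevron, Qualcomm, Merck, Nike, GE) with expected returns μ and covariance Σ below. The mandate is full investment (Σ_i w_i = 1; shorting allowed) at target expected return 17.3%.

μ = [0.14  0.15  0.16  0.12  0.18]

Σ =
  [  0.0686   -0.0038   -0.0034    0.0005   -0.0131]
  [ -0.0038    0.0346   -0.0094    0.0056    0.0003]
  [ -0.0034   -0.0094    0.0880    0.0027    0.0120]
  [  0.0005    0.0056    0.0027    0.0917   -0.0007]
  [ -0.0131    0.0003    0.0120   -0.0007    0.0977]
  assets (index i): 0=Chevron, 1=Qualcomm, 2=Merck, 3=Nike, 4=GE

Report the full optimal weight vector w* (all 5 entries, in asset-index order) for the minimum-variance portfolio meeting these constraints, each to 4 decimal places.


p=Σ⁻¹μ = [2.7929  5.0644  2.1737  0.9349  1.9410]
q=Σ⁻¹𝟙 = [19.1614  33.3195  13.8965  8.4411  11.0560]
a=μᵀp=1.960035  b=𝟙ᵀp=12.906965  c=𝟙ᵀq=85.874457  D=ac−b²=1.727218
λ₁=(c·0.173−b)/D = (85.874457·0.173−12.906965)/1.727218 = 1.128587
λ₂=(a−b·0.173)/D = (1.960035−12.906965·0.173)/1.727218 = -0.157982
w* = 1.128587·p + -0.157982·q:
  w_0 = 1.128587·2.7929 + -0.157982·19.1614 = 0.1249  (Chevron)
  w_1 = 1.128587·5.0644 + -0.157982·33.3195 = 0.4517  (Qualcomm)
  w_2 = 1.128587·2.1737 + -0.157982·13.8965 = 0.2578  (Merck)
  w_3 = 1.128587·0.9349 + -0.157982·8.4411 = -0.2784  (Nike)
  w_4 = 1.128587·1.9410 + -0.157982·11.0560 = 0.4440  (GE)
Σw_i=1.0000  μᵀw=0.1730
σ²=wᵀΣw=λ₁·μ_p+λ₂ = 1.128587·0.173 + -0.157982 = 0.037263 ≈ 0.0373

0.1249  0.4517  0.2578  -0.2784  0.4440
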